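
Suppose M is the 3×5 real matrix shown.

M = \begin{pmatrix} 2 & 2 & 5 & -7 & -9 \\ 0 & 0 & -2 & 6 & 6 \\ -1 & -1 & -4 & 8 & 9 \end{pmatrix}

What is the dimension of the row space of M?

Row reduce to echelon form.
R3 ← R3 + (1/2)·R1: [0, 0, -3/2, 9/2, 9/2]
R3 ← R3 − (3/4)·R2: [0, 0, 0, 0, 0]
Echelon form has 2 nonzero rows, so rank(M) = 2.
The row space has dimension equal to the rank: 2.

2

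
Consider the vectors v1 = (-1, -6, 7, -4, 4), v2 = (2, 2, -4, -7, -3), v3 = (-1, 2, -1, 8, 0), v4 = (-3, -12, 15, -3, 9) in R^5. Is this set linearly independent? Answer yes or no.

Form the matrix with these vectors as rows and row reduce.
R2 ← R2 + (2)·R1: [0, -10, 10, -15, 5]
R3 ← R3 − R1: [0, 8, -8, 12, -4]
R4 ← R4 − (3)·R1: [0, 6, -6, 9, -3]
R3 ← R3 + (4/5)·R2: [0, 0, 0, 0, 0]
R4 ← R4 + (3/5)·R2: [0, 0, 0, 0, 0]
2 nonzero rows, so the 4 vectors span a space of dimension 2.
Since 2 < 4, the vectors are linearly dependent.

no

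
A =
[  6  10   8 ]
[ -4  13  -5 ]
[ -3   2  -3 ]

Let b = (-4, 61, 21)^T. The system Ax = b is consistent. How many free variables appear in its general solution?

0

Row reduce the augmented matrix [A | b].
R2 ← R2 + (2/3)·R1: [0, 59/3, 1/3, 175/3]
R3 ← R3 + (1/2)·R1: [0, 7, 1, 19]
R3 ← R3 − (21/59)·R2: [0, 0, 52/59, -104/59]
The echelon form has 3 nonzero rows, and every pivot lies in the first 3 columns, so rank(A) = rank([A|b]) = 3.
The system is consistent.
Free variables = (unknowns) − (rank) = 3 − 3 = 0.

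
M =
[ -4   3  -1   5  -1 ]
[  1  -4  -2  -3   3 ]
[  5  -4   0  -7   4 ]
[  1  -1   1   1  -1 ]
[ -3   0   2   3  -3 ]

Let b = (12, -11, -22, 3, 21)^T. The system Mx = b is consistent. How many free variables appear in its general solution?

Row reduce the augmented matrix [M | b].
R2 ← R2 + (1/4)·R1: [0, -13/4, -9/4, -7/4, 11/4, -8]
R3 ← R3 + (5/4)·R1: [0, -1/4, -5/4, -3/4, 11/4, -7]
R4 ← R4 + (1/4)·R1: [0, -1/4, 3/4, 9/4, -5/4, 6]
R5 ← R5 − (3/4)·R1: [0, -9/4, 11/4, -3/4, -9/4, 12]
R3 ← R3 − (1/13)·R2: [0, 0, -14/13, -8/13, 33/13, -83/13]
R4 ← R4 − (1/13)·R2: [0, 0, 12/13, 31/13, -19/13, 86/13]
R5 ← R5 − (9/13)·R2: [0, 0, 56/13, 6/13, -54/13, 228/13]
R4 ← R4 + (6/7)·R3: [0, 0, 0, 13/7, 5/7, 8/7]
R5 ← R5 + (4)·R3: [0, 0, 0, -2, 6, -8]
R5 ← R5 + (14/13)·R4: [0, 0, 0, 0, 88/13, -88/13]
The echelon form has 5 nonzero rows, and every pivot lies in the first 5 columns, so rank(M) = rank([M|b]) = 5.
The system is consistent.
Free variables = (unknowns) − (rank) = 5 − 5 = 0.

0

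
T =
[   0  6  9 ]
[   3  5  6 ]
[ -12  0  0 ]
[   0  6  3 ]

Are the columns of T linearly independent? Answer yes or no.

yes

Row reduce T to echelon form.
Swap R1 ↔ R2
R3 ← R3 + (4)·R1: [0, 20, 24]
R3 ← R3 − (10/3)·R2: [0, 0, -6]
R4 ← R4 − R2: [0, 0, -6]
R4 ← R4 − R3: [0, 0, 0]
3 pivots among 3 columns.
Every column is a pivot column, so the columns are linearly independent.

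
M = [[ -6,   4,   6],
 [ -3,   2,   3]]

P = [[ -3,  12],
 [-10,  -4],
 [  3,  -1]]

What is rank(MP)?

1

First compute MP:
[[ -4, -94],
 [ -2, -47]]
Now row reduce the product.
R2 ← R2 − (1/2)·R1: [0, 0]
1 nonzero row, so rank(MP) = 1.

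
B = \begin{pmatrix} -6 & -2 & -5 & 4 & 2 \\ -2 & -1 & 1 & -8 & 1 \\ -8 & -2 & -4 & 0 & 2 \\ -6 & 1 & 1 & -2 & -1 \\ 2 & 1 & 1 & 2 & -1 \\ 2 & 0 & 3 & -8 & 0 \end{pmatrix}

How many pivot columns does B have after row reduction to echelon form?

3

Row reduce to echelon form.
R2 ← R2 − (1/3)·R1: [0, -1/3, 8/3, -28/3, 1/3]
R3 ← R3 − (4/3)·R1: [0, 2/3, 8/3, -16/3, -2/3]
R4 ← R4 − R1: [0, 3, 6, -6, -3]
R5 ← R5 + (1/3)·R1: [0, 1/3, -2/3, 10/3, -1/3]
R6 ← R6 + (1/3)·R1: [0, -2/3, 4/3, -20/3, 2/3]
R3 ← R3 + (2)·R2: [0, 0, 8, -24, 0]
R4 ← R4 + (9)·R2: [0, 0, 30, -90, 0]
R5 ← R5 + R2: [0, 0, 2, -6, 0]
R6 ← R6 − (2)·R2: [0, 0, -4, 12, 0]
R4 ← R4 − (15/4)·R3: [0, 0, 0, 0, 0]
R5 ← R5 − (1/4)·R3: [0, 0, 0, 0, 0]
R6 ← R6 + (1/2)·R3: [0, 0, 0, 0, 0]
Echelon form has 3 nonzero rows, so rank(B) = 3.
Each nonzero row contributes one pivot column: 3 pivot columns.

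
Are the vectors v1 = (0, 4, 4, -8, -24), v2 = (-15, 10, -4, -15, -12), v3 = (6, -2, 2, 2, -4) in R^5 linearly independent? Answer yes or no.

yes

Form the matrix with these vectors as rows and row reduce.
Swap R1 ↔ R2
R3 ← R3 + (2/5)·R1: [0, 2, 2/5, -4, -44/5]
R3 ← R3 − (1/2)·R2: [0, 0, -8/5, 0, 16/5]
3 nonzero rows, so the 3 vectors span a space of dimension 3.
Since 3 = 3, the vectors are linearly independent.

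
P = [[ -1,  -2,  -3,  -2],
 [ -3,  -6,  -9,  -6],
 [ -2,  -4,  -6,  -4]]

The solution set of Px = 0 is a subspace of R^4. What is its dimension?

Row reduce to echelon form.
R2 ← R2 − (3)·R1: [0, 0, 0, 0]
R3 ← R3 − (2)·R1: [0, 0, 0, 0]
1 nonzero row, so rank(P) = 1.
P has 4 columns; by rank–nullity, nullity = 4 − 1 = 3.

3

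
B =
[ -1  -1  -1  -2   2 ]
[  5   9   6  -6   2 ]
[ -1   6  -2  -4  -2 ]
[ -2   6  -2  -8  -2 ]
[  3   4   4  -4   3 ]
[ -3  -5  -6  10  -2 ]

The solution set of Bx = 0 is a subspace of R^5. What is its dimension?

Row reduce to echelon form.
R2 ← R2 + (5)·R1: [0, 4, 1, -16, 12]
R3 ← R3 − R1: [0, 7, -1, -2, -4]
R4 ← R4 − (2)·R1: [0, 8, 0, -4, -6]
R5 ← R5 + (3)·R1: [0, 1, 1, -10, 9]
R6 ← R6 − (3)·R1: [0, -2, -3, 16, -8]
R3 ← R3 − (7/4)·R2: [0, 0, -11/4, 26, -25]
R4 ← R4 − (2)·R2: [0, 0, -2, 28, -30]
R5 ← R5 − (1/4)·R2: [0, 0, 3/4, -6, 6]
R6 ← R6 + (1/2)·R2: [0, 0, -5/2, 8, -2]
R4 ← R4 − (8/11)·R3: [0, 0, 0, 100/11, -130/11]
R5 ← R5 + (3/11)·R3: [0, 0, 0, 12/11, -9/11]
R6 ← R6 − (10/11)·R3: [0, 0, 0, -172/11, 228/11]
R5 ← R5 − (3/25)·R4: [0, 0, 0, 0, 3/5]
R6 ← R6 + (43/25)·R4: [0, 0, 0, 0, 2/5]
R6 ← R6 − (2/3)·R5: [0, 0, 0, 0, 0]
5 nonzero rows, so rank(B) = 5.
B has 5 columns; by rank–nullity, nullity = 5 − 5 = 0.

0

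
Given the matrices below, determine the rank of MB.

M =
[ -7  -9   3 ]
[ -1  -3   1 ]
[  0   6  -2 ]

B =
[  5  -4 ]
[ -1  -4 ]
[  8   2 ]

First compute MB:
[[ -2,  70],
 [  6,  18],
 [-22, -28]]
Now row reduce the product.
R2 ← R2 + (3)·R1: [0, 228]
R3 ← R3 − (11)·R1: [0, -798]
R3 ← R3 + (7/2)·R2: [0, 0]
2 nonzero rows, so rank(MB) = 2.

2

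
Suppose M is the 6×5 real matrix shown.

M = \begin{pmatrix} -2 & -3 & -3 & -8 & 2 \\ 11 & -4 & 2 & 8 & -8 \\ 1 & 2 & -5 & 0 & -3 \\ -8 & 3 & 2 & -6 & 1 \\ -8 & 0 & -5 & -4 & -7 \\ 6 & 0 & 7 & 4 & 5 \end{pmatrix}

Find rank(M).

5

Row reduce to echelon form.
R2 ← R2 + (11/2)·R1: [0, -41/2, -29/2, -36, 3]
R3 ← R3 + (1/2)·R1: [0, 1/2, -13/2, -4, -2]
R4 ← R4 − (4)·R1: [0, 15, 14, 26, -7]
R5 ← R5 − (4)·R1: [0, 12, 7, 28, -15]
R6 ← R6 + (3)·R1: [0, -9, -2, -20, 11]
R3 ← R3 + (1/41)·R2: [0, 0, -281/41, -200/41, -79/41]
R4 ← R4 + (30/41)·R2: [0, 0, 139/41, -14/41, -197/41]
R5 ← R5 + (24/41)·R2: [0, 0, -61/41, 284/41, -543/41]
R6 ← R6 − (18/41)·R2: [0, 0, 179/41, -172/41, 397/41]
R4 ← R4 + (139/281)·R3: [0, 0, 0, -774/281, -1618/281]
R5 ← R5 − (61/281)·R3: [0, 0, 0, 2244/281, -3604/281]
R6 ← R6 + (179/281)·R3: [0, 0, 0, -2052/281, 2376/281]
R5 ← R5 + (374/129)·R4: [0, 0, 0, 0, -3808/129]
R6 ← R6 − (114/43)·R4: [0, 0, 0, 0, 1020/43]
R6 ← R6 + (45/56)·R5: [0, 0, 0, 0, 0]
Echelon form has 5 nonzero rows, so rank(M) = 5.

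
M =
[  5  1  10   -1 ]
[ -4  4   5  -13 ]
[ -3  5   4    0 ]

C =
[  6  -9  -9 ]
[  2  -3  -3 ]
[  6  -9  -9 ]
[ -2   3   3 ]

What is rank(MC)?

First compute MC:
[[ 94, -141, -141],
 [ 40, -60, -60],
 [ 16, -24, -24]]
Now row reduce the product.
R2 ← R2 − (20/47)·R1: [0, 0, 0]
R3 ← R3 − (8/47)·R1: [0, 0, 0]
1 nonzero row, so rank(MC) = 1.

1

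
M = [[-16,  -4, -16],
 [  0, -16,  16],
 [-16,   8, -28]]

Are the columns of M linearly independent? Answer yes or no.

no

Row reduce M to echelon form.
R3 ← R3 − R1: [0, 12, -12]
R3 ← R3 + (3/4)·R2: [0, 0, 0]
2 pivots among 3 columns.
Only 2 < 3 pivot columns, so the columns are linearly dependent.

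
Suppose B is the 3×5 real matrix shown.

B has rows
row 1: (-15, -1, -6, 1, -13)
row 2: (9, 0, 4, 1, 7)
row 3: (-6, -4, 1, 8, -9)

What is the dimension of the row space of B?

Row reduce to echelon form.
R2 ← R2 + (3/5)·R1: [0, -3/5, 2/5, 8/5, -4/5]
R3 ← R3 − (2/5)·R1: [0, -18/5, 17/5, 38/5, -19/5]
R3 ← R3 − (6)·R2: [0, 0, 1, -2, 1]
Echelon form has 3 nonzero rows, so rank(B) = 3.
The row space has dimension equal to the rank: 3.

3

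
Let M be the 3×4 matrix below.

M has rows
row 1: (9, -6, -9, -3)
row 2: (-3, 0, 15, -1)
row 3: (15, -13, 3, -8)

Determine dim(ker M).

Row reduce to echelon form.
R2 ← R2 + (1/3)·R1: [0, -2, 12, -2]
R3 ← R3 − (5/3)·R1: [0, -3, 18, -3]
R3 ← R3 − (3/2)·R2: [0, 0, 0, 0]
2 nonzero rows, so rank(M) = 2.
M has 4 columns; by rank–nullity, nullity = 4 − 2 = 2.

2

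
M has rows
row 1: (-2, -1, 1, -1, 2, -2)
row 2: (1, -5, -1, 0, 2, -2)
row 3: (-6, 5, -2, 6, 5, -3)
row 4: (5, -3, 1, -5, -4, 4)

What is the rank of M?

4

Row reduce to echelon form.
R2 ← R2 + (1/2)·R1: [0, -11/2, -1/2, -1/2, 3, -3]
R3 ← R3 − (3)·R1: [0, 8, -5, 9, -1, 3]
R4 ← R4 + (5/2)·R1: [0, -11/2, 7/2, -15/2, 1, -1]
R3 ← R3 + (16/11)·R2: [0, 0, -63/11, 91/11, 37/11, -15/11]
R4 ← R4 − R2: [0, 0, 4, -7, -2, 2]
R4 ← R4 + (44/63)·R3: [0, 0, 0, -11/9, 22/63, 22/21]
Echelon form has 4 nonzero rows, so rank(M) = 4.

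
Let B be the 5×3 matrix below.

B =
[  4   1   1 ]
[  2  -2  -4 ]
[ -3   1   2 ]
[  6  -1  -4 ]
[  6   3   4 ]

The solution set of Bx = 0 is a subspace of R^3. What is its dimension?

Row reduce to echelon form.
R2 ← R2 − (1/2)·R1: [0, -5/2, -9/2]
R3 ← R3 + (3/4)·R1: [0, 7/4, 11/4]
R4 ← R4 − (3/2)·R1: [0, -5/2, -11/2]
R5 ← R5 − (3/2)·R1: [0, 3/2, 5/2]
R3 ← R3 + (7/10)·R2: [0, 0, -2/5]
R4 ← R4 − R2: [0, 0, -1]
R5 ← R5 + (3/5)·R2: [0, 0, -1/5]
R4 ← R4 − (5/2)·R3: [0, 0, 0]
R5 ← R5 − (1/2)·R3: [0, 0, 0]
3 nonzero rows, so rank(B) = 3.
B has 3 columns; by rank–nullity, nullity = 3 − 3 = 0.

0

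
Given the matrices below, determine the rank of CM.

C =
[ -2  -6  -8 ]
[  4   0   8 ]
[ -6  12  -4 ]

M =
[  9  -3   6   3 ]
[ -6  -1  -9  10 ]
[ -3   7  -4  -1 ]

First compute CM:
[[ 42, -44,  74, -58],
 [ 12,  44,  -8,   4],
 [-114, -22, -128, 106]]
Now row reduce the product.
R2 ← R2 − (2/7)·R1: [0, 396/7, -204/7, 144/7]
R3 ← R3 + (19/7)·R1: [0, -990/7, 510/7, -360/7]
R3 ← R3 + (5/2)·R2: [0, 0, 0, 0]
2 nonzero rows, so rank(CM) = 2.

2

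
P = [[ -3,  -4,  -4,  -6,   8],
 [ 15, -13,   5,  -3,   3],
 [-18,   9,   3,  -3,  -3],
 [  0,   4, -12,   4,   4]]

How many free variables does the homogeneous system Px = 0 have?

Row reduce to echelon form.
R2 ← R2 + (5)·R1: [0, -33, -15, -33, 43]
R3 ← R3 − (6)·R1: [0, 33, 27, 33, -51]
R3 ← R3 + R2: [0, 0, 12, 0, -8]
R4 ← R4 + (4/33)·R2: [0, 0, -152/11, 0, 304/33]
R4 ← R4 + (38/33)·R3: [0, 0, 0, 0, 0]
3 nonzero rows, so rank(P) = 3.
P has 5 columns; by rank–nullity, nullity = 5 − 3 = 2.

2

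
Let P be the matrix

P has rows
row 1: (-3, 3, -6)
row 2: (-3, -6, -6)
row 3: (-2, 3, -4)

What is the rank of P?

2

Row reduce to echelon form.
R2 ← R2 − R1: [0, -9, 0]
R3 ← R3 − (2/3)·R1: [0, 1, 0]
R3 ← R3 + (1/9)·R2: [0, 0, 0]
Echelon form has 2 nonzero rows, so rank(P) = 2.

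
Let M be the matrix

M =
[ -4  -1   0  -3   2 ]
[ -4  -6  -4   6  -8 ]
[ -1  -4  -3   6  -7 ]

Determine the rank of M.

Row reduce to echelon form.
R2 ← R2 − R1: [0, -5, -4, 9, -10]
R3 ← R3 − (1/4)·R1: [0, -15/4, -3, 27/4, -15/2]
R3 ← R3 − (3/4)·R2: [0, 0, 0, 0, 0]
Echelon form has 2 nonzero rows, so rank(M) = 2.

2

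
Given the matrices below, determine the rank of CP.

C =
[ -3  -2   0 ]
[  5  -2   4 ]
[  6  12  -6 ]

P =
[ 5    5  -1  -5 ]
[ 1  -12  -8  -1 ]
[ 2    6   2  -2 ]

2

First compute CP:
[[-17,   9,  19,  17],
 [ 31,  73,  19, -31],
 [ 30, -150, -114, -30]]
Now row reduce the product.
R2 ← R2 + (31/17)·R1: [0, 1520/17, 912/17, 0]
R3 ← R3 + (30/17)·R1: [0, -2280/17, -1368/17, 0]
R3 ← R3 + (3/2)·R2: [0, 0, 0, 0]
2 nonzero rows, so rank(CP) = 2.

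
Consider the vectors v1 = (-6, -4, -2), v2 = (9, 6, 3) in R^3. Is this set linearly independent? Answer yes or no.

Form the matrix with these vectors as rows and row reduce.
R2 ← R2 + (3/2)·R1: [0, 0, 0]
1 nonzero row, so the 2 vectors span a space of dimension 1.
Since 1 < 2, the vectors are linearly dependent.

no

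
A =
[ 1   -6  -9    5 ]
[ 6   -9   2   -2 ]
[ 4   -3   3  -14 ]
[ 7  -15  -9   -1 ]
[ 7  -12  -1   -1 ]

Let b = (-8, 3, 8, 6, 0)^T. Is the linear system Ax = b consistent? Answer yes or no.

no

Row reduce the augmented matrix [A | b].
R2 ← R2 − (6)·R1: [0, 27, 56, -32, 51]
R3 ← R3 − (4)·R1: [0, 21, 39, -34, 40]
R4 ← R4 − (7)·R1: [0, 27, 54, -36, 62]
R5 ← R5 − (7)·R1: [0, 30, 62, -36, 56]
R3 ← R3 − (7/9)·R2: [0, 0, -41/9, -82/9, 1/3]
R4 ← R4 − R2: [0, 0, -2, -4, 11]
R5 ← R5 − (10/9)·R2: [0, 0, -2/9, -4/9, -2/3]
R4 ← R4 − (18/41)·R3: [0, 0, 0, 0, 445/41]
R5 ← R5 − (2/41)·R3: [0, 0, 0, 0, -28/41]
R5 ← R5 + (28/445)·R4: [0, 0, 0, 0, 0]
The echelon form has 4 nonzero rows; the last pivot sits in the augmented column, so rank(A) = 3 but rank([A|b]) = 4.
Since the ranks differ, the system is inconsistent.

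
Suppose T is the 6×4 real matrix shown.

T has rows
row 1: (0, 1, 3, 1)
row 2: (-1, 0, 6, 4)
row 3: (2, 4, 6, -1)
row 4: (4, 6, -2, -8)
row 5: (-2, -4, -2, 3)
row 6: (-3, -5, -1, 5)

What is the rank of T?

Row reduce to echelon form.
Swap R1 ↔ R2
R3 ← R3 + (2)·R1: [0, 4, 18, 7]
R4 ← R4 + (4)·R1: [0, 6, 22, 8]
R5 ← R5 − (2)·R1: [0, -4, -14, -5]
R6 ← R6 − (3)·R1: [0, -5, -19, -7]
R3 ← R3 − (4)·R2: [0, 0, 6, 3]
R4 ← R4 − (6)·R2: [0, 0, 4, 2]
R5 ← R5 + (4)·R2: [0, 0, -2, -1]
R6 ← R6 + (5)·R2: [0, 0, -4, -2]
R4 ← R4 − (2/3)·R3: [0, 0, 0, 0]
R5 ← R5 + (1/3)·R3: [0, 0, 0, 0]
R6 ← R6 + (2/3)·R3: [0, 0, 0, 0]
Echelon form has 3 nonzero rows, so rank(T) = 3.

3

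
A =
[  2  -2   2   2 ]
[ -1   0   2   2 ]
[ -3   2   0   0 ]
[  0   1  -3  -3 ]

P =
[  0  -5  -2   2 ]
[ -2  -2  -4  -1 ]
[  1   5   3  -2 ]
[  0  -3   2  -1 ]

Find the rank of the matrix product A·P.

First compute AP:
[[  6,  -2,  14,   0],
 [  2,   9,  12,  -8],
 [ -4,  11,  -2,  -8],
 [ -5,  -8, -19,   8]]
Now row reduce the product.
R2 ← R2 − (1/3)·R1: [0, 29/3, 22/3, -8]
R3 ← R3 + (2/3)·R1: [0, 29/3, 22/3, -8]
R4 ← R4 + (5/6)·R1: [0, -29/3, -22/3, 8]
R3 ← R3 − R2: [0, 0, 0, 0]
R4 ← R4 + R2: [0, 0, 0, 0]
2 nonzero rows, so rank(AP) = 2.

2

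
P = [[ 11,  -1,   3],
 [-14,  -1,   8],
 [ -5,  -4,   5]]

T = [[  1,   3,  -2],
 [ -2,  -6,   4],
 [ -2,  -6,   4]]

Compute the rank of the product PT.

First compute PT:
[[  7,  21, -14],
 [-28, -84,  56],
 [ -7, -21,  14]]
Now row reduce the product.
R2 ← R2 + (4)·R1: [0, 0, 0]
R3 ← R3 + R1: [0, 0, 0]
1 nonzero row, so rank(PT) = 1.

1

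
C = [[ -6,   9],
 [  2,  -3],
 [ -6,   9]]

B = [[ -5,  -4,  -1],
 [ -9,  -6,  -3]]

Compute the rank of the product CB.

First compute CB:
[[-51, -30, -21],
 [ 17,  10,   7],
 [-51, -30, -21]]
Now row reduce the product.
R2 ← R2 + (1/3)·R1: [0, 0, 0]
R3 ← R3 − R1: [0, 0, 0]
1 nonzero row, so rank(CB) = 1.

1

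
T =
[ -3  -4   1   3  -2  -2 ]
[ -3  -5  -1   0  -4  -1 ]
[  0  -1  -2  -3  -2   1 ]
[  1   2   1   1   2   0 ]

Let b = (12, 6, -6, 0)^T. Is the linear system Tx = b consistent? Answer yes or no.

Row reduce the augmented matrix [T | b].
R2 ← R2 − R1: [0, -1, -2, -3, -2, 1, -6]
R4 ← R4 + (1/3)·R1: [0, 2/3, 4/3, 2, 4/3, -2/3, 4]
R3 ← R3 − R2: [0, 0, 0, 0, 0, 0, 0]
R4 ← R4 + (2/3)·R2: [0, 0, 0, 0, 0, 0, 0]
The echelon form has 2 nonzero rows, and every pivot lies in the first 6 columns, so rank(T) = rank([T|b]) = 2.
The system is consistent.

yes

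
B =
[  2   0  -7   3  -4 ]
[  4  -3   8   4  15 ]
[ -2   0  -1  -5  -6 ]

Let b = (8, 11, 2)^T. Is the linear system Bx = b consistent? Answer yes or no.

Row reduce the augmented matrix [B | b].
R2 ← R2 − (2)·R1: [0, -3, 22, -2, 23, -5]
R3 ← R3 + R1: [0, 0, -8, -2, -10, 10]
The echelon form has 3 nonzero rows, and every pivot lies in the first 5 columns, so rank(B) = rank([B|b]) = 3.
The system is consistent.

yes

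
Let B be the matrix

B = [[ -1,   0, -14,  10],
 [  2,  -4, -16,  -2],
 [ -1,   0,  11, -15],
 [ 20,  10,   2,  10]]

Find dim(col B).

Row reduce to echelon form.
R2 ← R2 + (2)·R1: [0, -4, -44, 18]
R3 ← R3 − R1: [0, 0, 25, -25]
R4 ← R4 + (20)·R1: [0, 10, -278, 210]
R4 ← R4 + (5/2)·R2: [0, 0, -388, 255]
R4 ← R4 + (388/25)·R3: [0, 0, 0, -133]
Echelon form has 4 nonzero rows, so rank(B) = 4.
The column space has dimension equal to the rank: 4.

4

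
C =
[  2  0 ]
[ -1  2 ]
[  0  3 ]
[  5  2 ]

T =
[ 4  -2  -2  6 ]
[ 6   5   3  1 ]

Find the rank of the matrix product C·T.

First compute CT:
[[  8,  -4,  -4,  12],
 [  8,  12,   8,  -4],
 [ 18,  15,   9,   3],
 [ 32,   0,  -4,  32]]
Now row reduce the product.
R2 ← R2 − R1: [0, 16, 12, -16]
R3 ← R3 − (9/4)·R1: [0, 24, 18, -24]
R4 ← R4 − (4)·R1: [0, 16, 12, -16]
R3 ← R3 − (3/2)·R2: [0, 0, 0, 0]
R4 ← R4 − R2: [0, 0, 0, 0]
2 nonzero rows, so rank(CT) = 2.

2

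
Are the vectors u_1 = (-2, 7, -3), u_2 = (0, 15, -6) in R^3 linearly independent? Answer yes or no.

Form the matrix with these vectors as rows and row reduce.
2 nonzero rows, so the 2 vectors span a space of dimension 2.
Since 2 = 2, the vectors are linearly independent.

yes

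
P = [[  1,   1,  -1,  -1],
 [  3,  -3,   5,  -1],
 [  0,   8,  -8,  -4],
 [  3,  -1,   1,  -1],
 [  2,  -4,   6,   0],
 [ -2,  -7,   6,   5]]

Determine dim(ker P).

1

Row reduce to echelon form.
R2 ← R2 − (3)·R1: [0, -6, 8, 2]
R4 ← R4 − (3)·R1: [0, -4, 4, 2]
R5 ← R5 − (2)·R1: [0, -6, 8, 2]
R6 ← R6 + (2)·R1: [0, -5, 4, 3]
R3 ← R3 + (4/3)·R2: [0, 0, 8/3, -4/3]
R4 ← R4 − (2/3)·R2: [0, 0, -4/3, 2/3]
R5 ← R5 − R2: [0, 0, 0, 0]
R6 ← R6 − (5/6)·R2: [0, 0, -8/3, 4/3]
R4 ← R4 + (1/2)·R3: [0, 0, 0, 0]
R6 ← R6 + R3: [0, 0, 0, 0]
3 nonzero rows, so rank(P) = 3.
P has 4 columns; by rank–nullity, nullity = 4 − 3 = 1.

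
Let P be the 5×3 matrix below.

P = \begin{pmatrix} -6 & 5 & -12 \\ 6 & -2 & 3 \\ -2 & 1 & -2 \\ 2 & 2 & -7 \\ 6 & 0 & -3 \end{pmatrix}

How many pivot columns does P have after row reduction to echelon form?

2

Row reduce to echelon form.
R2 ← R2 + R1: [0, 3, -9]
R3 ← R3 − (1/3)·R1: [0, -2/3, 2]
R4 ← R4 + (1/3)·R1: [0, 11/3, -11]
R5 ← R5 + R1: [0, 5, -15]
R3 ← R3 + (2/9)·R2: [0, 0, 0]
R4 ← R4 − (11/9)·R2: [0, 0, 0]
R5 ← R5 − (5/3)·R2: [0, 0, 0]
Echelon form has 2 nonzero rows, so rank(P) = 2.
Each nonzero row contributes one pivot column: 2 pivot columns.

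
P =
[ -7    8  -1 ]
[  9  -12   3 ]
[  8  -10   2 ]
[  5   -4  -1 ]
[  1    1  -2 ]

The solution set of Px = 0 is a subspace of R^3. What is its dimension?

Row reduce to echelon form.
R2 ← R2 + (9/7)·R1: [0, -12/7, 12/7]
R3 ← R3 + (8/7)·R1: [0, -6/7, 6/7]
R4 ← R4 + (5/7)·R1: [0, 12/7, -12/7]
R5 ← R5 + (1/7)·R1: [0, 15/7, -15/7]
R3 ← R3 − (1/2)·R2: [0, 0, 0]
R4 ← R4 + R2: [0, 0, 0]
R5 ← R5 + (5/4)·R2: [0, 0, 0]
2 nonzero rows, so rank(P) = 2.
P has 3 columns; by rank–nullity, nullity = 3 − 2 = 1.

1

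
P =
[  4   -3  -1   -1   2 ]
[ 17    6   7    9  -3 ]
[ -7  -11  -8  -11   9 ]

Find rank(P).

Row reduce to echelon form.
R2 ← R2 − (17/4)·R1: [0, 75/4, 45/4, 53/4, -23/2]
R3 ← R3 + (7/4)·R1: [0, -65/4, -39/4, -51/4, 25/2]
R3 ← R3 + (13/15)·R2: [0, 0, 0, -19/15, 38/15]
Echelon form has 3 nonzero rows, so rank(P) = 3.

3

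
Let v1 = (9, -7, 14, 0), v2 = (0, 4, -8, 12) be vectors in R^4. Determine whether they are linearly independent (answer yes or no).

yes

Form the matrix with these vectors as rows and row reduce.
2 nonzero rows, so the 2 vectors span a space of dimension 2.
Since 2 = 2, the vectors are linearly independent.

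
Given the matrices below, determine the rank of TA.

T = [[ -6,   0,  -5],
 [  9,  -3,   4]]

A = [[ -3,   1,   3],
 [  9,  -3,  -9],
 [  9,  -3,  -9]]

1

First compute TA:
[[-27,   9,  27],
 [-18,   6,  18]]
Now row reduce the product.
R2 ← R2 − (2/3)·R1: [0, 0, 0]
1 nonzero row, so rank(TA) = 1.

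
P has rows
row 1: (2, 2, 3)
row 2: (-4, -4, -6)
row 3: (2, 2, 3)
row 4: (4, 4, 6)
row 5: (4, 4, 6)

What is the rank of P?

Row reduce to echelon form.
R2 ← R2 + (2)·R1: [0, 0, 0]
R3 ← R3 − R1: [0, 0, 0]
R4 ← R4 − (2)·R1: [0, 0, 0]
R5 ← R5 − (2)·R1: [0, 0, 0]
Echelon form has 1 nonzero row, so rank(P) = 1.

1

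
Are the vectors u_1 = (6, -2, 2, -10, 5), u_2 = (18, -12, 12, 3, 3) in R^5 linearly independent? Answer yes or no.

yes

Form the matrix with these vectors as rows and row reduce.
R2 ← R2 − (3)·R1: [0, -6, 6, 33, -12]
2 nonzero rows, so the 2 vectors span a space of dimension 2.
Since 2 = 2, the vectors are linearly independent.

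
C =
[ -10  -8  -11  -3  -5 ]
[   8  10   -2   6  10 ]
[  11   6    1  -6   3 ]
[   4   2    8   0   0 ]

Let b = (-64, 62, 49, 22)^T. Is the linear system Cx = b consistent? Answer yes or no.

yes

Row reduce the augmented matrix [C | b].
R2 ← R2 + (4/5)·R1: [0, 18/5, -54/5, 18/5, 6, 54/5]
R3 ← R3 + (11/10)·R1: [0, -14/5, -111/10, -93/10, -5/2, -107/5]
R4 ← R4 + (2/5)·R1: [0, -6/5, 18/5, -6/5, -2, -18/5]
R3 ← R3 + (7/9)·R2: [0, 0, -39/2, -13/2, 13/6, -13]
R4 ← R4 + (1/3)·R2: [0, 0, 0, 0, 0, 0]
The echelon form has 3 nonzero rows, and every pivot lies in the first 5 columns, so rank(C) = rank([C|b]) = 3.
The system is consistent.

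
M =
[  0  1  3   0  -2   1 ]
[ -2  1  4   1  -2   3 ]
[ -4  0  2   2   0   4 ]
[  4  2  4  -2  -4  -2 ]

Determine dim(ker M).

Row reduce to echelon form.
Swap R1 ↔ R2
R3 ← R3 − (2)·R1: [0, -2, -6, 0, 4, -2]
R4 ← R4 + (2)·R1: [0, 4, 12, 0, -8, 4]
R3 ← R3 + (2)·R2: [0, 0, 0, 0, 0, 0]
R4 ← R4 − (4)·R2: [0, 0, 0, 0, 0, 0]
2 nonzero rows, so rank(M) = 2.
M has 6 columns; by rank–nullity, nullity = 6 − 2 = 4.

4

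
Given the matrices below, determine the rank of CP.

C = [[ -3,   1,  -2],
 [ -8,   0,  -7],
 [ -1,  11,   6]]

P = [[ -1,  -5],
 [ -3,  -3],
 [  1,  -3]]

First compute CP:
[[ -2,  18],
 [  1,  61],
 [-26, -46]]
Now row reduce the product.
R2 ← R2 + (1/2)·R1: [0, 70]
R3 ← R3 − (13)·R1: [0, -280]
R3 ← R3 + (4)·R2: [0, 0]
2 nonzero rows, so rank(CP) = 2.

2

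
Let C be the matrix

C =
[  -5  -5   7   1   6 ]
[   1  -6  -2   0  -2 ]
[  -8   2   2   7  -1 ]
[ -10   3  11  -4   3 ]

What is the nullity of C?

Row reduce to echelon form.
R2 ← R2 + (1/5)·R1: [0, -7, -3/5, 1/5, -4/5]
R3 ← R3 − (8/5)·R1: [0, 10, -46/5, 27/5, -53/5]
R4 ← R4 − (2)·R1: [0, 13, -3, -6, -9]
R3 ← R3 + (10/7)·R2: [0, 0, -352/35, 199/35, -411/35]
R4 ← R4 + (13/7)·R2: [0, 0, -144/35, -197/35, -367/35]
R4 ← R4 − (9/22)·R3: [0, 0, 0, -175/22, -125/22]
4 nonzero rows, so rank(C) = 4.
C has 5 columns; by rank–nullity, nullity = 5 − 4 = 1.

1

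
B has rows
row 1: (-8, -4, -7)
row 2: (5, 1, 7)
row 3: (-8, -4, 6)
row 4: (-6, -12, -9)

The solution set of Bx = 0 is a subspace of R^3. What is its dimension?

Row reduce to echelon form.
R2 ← R2 + (5/8)·R1: [0, -3/2, 21/8]
R3 ← R3 − R1: [0, 0, 13]
R4 ← R4 − (3/4)·R1: [0, -9, -15/4]
R4 ← R4 − (6)·R2: [0, 0, -39/2]
R4 ← R4 + (3/2)·R3: [0, 0, 0]
3 nonzero rows, so rank(B) = 3.
B has 3 columns; by rank–nullity, nullity = 3 − 3 = 0.

0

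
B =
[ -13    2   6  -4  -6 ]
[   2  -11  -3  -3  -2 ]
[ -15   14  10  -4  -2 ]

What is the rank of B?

3

Row reduce to echelon form.
R2 ← R2 + (2/13)·R1: [0, -139/13, -27/13, -47/13, -38/13]
R3 ← R3 − (15/13)·R1: [0, 152/13, 40/13, 8/13, 64/13]
R3 ← R3 + (152/139)·R2: [0, 0, 112/139, -464/139, 240/139]
Echelon form has 3 nonzero rows, so rank(B) = 3.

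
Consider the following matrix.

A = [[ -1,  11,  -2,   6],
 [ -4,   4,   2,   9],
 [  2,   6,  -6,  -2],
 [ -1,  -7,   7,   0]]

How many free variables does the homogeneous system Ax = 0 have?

Row reduce to echelon form.
R2 ← R2 − (4)·R1: [0, -40, 10, -15]
R3 ← R3 + (2)·R1: [0, 28, -10, 10]
R4 ← R4 − R1: [0, -18, 9, -6]
R3 ← R3 + (7/10)·R2: [0, 0, -3, -1/2]
R4 ← R4 − (9/20)·R2: [0, 0, 9/2, 3/4]
R4 ← R4 + (3/2)·R3: [0, 0, 0, 0]
3 nonzero rows, so rank(A) = 3.
A has 4 columns; by rank–nullity, nullity = 4 − 3 = 1.

1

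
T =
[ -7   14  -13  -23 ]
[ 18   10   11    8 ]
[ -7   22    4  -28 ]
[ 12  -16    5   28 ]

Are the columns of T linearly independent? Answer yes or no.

Row reduce T to echelon form.
R2 ← R2 + (18/7)·R1: [0, 46, -157/7, -358/7]
R3 ← R3 − R1: [0, 8, 17, -5]
R4 ← R4 + (12/7)·R1: [0, 8, -121/7, -80/7]
R3 ← R3 − (4/23)·R2: [0, 0, 3365/161, 627/161]
R4 ← R4 − (4/23)·R2: [0, 0, -2155/161, -408/161]
R4 ← R4 + (431/673)·R3: [0, 0, 0, -27/673]
4 pivots among 4 columns.
Every column is a pivot column, so the columns are linearly independent.

yes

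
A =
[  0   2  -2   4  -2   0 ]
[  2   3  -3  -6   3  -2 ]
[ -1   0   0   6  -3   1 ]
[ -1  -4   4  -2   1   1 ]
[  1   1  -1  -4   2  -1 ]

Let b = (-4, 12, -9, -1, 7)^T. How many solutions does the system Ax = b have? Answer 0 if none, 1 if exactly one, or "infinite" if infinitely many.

infinite

Row reduce the augmented matrix [A | b].
Swap R1 ↔ R2
R3 ← R3 + (1/2)·R1: [0, 3/2, -3/2, 3, -3/2, 0, -3]
R4 ← R4 + (1/2)·R1: [0, -5/2, 5/2, -5, 5/2, 0, 5]
R5 ← R5 − (1/2)·R1: [0, -1/2, 1/2, -1, 1/2, 0, 1]
R3 ← R3 − (3/4)·R2: [0, 0, 0, 0, 0, 0, 0]
R4 ← R4 + (5/4)·R2: [0, 0, 0, 0, 0, 0, 0]
R5 ← R5 + (1/4)·R2: [0, 0, 0, 0, 0, 0, 0]
The echelon form has 2 nonzero rows, and every pivot lies in the first 6 columns, so rank(A) = rank([A|b]) = 2.
The system is consistent.
rank = 2 < 6 unknowns, so there are infinitely many solutions.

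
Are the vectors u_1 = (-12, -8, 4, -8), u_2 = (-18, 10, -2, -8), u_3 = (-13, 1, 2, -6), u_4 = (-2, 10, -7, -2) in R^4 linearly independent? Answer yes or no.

Form the matrix with these vectors as rows and row reduce.
R2 ← R2 − (3/2)·R1: [0, 22, -8, 4]
R3 ← R3 − (13/12)·R1: [0, 29/3, -7/3, 8/3]
R4 ← R4 − (1/6)·R1: [0, 34/3, -23/3, -2/3]
R3 ← R3 − (29/66)·R2: [0, 0, 13/11, 10/11]
R4 ← R4 − (17/33)·R2: [0, 0, -39/11, -30/11]
R4 ← R4 + (3)·R3: [0, 0, 0, 0]
3 nonzero rows, so the 4 vectors span a space of dimension 3.
Since 3 < 4, the vectors are linearly dependent.

no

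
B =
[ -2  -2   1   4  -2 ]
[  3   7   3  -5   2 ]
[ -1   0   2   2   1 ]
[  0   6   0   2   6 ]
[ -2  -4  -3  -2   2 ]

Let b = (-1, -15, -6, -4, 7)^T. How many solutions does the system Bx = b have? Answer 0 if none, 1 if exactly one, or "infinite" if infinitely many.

1

Row reduce the augmented matrix [B | b].
R2 ← R2 + (3/2)·R1: [0, 4, 9/2, 1, -1, -33/2]
R3 ← R3 − (1/2)·R1: [0, 1, 3/2, 0, 2, -11/2]
R5 ← R5 − R1: [0, -2, -4, -6, 4, 8]
R3 ← R3 − (1/4)·R2: [0, 0, 3/8, -1/4, 9/4, -11/8]
R4 ← R4 − (3/2)·R2: [0, 0, -27/4, 1/2, 15/2, 83/4]
R5 ← R5 + (1/2)·R2: [0, 0, -7/4, -11/2, 7/2, -1/4]
R4 ← R4 + (18)·R3: [0, 0, 0, -4, 48, -4]
R5 ← R5 + (14/3)·R3: [0, 0, 0, -20/3, 14, -20/3]
R5 ← R5 − (5/3)·R4: [0, 0, 0, 0, -66, 0]
The echelon form has 5 nonzero rows, and every pivot lies in the first 5 columns, so rank(B) = rank([B|b]) = 5.
The system is consistent.
rank = 5 = number of unknowns, so the solution is unique.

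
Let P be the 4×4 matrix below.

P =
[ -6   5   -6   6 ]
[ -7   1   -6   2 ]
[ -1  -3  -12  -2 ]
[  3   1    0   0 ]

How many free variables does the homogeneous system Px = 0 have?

Row reduce to echelon form.
R2 ← R2 − (7/6)·R1: [0, -29/6, 1, -5]
R3 ← R3 − (1/6)·R1: [0, -23/6, -11, -3]
R4 ← R4 + (1/2)·R1: [0, 7/2, -3, 3]
R3 ← R3 − (23/29)·R2: [0, 0, -342/29, 28/29]
R4 ← R4 + (21/29)·R2: [0, 0, -66/29, -18/29]
R4 ← R4 − (11/57)·R3: [0, 0, 0, -46/57]
4 nonzero rows, so rank(P) = 4.
P has 4 columns; by rank–nullity, nullity = 4 − 4 = 0.

0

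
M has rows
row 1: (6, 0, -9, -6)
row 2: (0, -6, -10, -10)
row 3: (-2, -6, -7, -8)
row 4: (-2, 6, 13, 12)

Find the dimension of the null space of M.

Row reduce to echelon form.
R3 ← R3 + (1/3)·R1: [0, -6, -10, -10]
R4 ← R4 + (1/3)·R1: [0, 6, 10, 10]
R3 ← R3 − R2: [0, 0, 0, 0]
R4 ← R4 + R2: [0, 0, 0, 0]
2 nonzero rows, so rank(M) = 2.
M has 4 columns; by rank–nullity, nullity = 4 − 2 = 2.

2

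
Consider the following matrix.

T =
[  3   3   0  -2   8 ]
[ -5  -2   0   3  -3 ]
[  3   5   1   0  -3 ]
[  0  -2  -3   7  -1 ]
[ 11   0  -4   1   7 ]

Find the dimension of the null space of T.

Row reduce to echelon form.
R2 ← R2 + (5/3)·R1: [0, 3, 0, -1/3, 31/3]
R3 ← R3 − R1: [0, 2, 1, 2, -11]
R5 ← R5 − (11/3)·R1: [0, -11, -4, 25/3, -67/3]
R3 ← R3 − (2/3)·R2: [0, 0, 1, 20/9, -161/9]
R4 ← R4 + (2/3)·R2: [0, 0, -3, 61/9, 53/9]
R5 ← R5 + (11/3)·R2: [0, 0, -4, 64/9, 140/9]
R4 ← R4 + (3)·R3: [0, 0, 0, 121/9, -430/9]
R5 ← R5 + (4)·R3: [0, 0, 0, 16, -56]
R5 ← R5 − (144/121)·R4: [0, 0, 0, 0, 104/121]
5 nonzero rows, so rank(T) = 5.
T has 5 columns; by rank–nullity, nullity = 5 − 5 = 0.

0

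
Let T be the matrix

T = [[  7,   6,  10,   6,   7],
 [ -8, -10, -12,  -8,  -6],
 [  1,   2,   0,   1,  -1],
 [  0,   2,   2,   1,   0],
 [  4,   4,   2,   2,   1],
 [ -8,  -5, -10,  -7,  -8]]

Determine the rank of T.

Row reduce to echelon form.
R2 ← R2 + (8/7)·R1: [0, -22/7, -4/7, -8/7, 2]
R3 ← R3 − (1/7)·R1: [0, 8/7, -10/7, 1/7, -2]
R5 ← R5 − (4/7)·R1: [0, 4/7, -26/7, -10/7, -3]
R6 ← R6 + (8/7)·R1: [0, 13/7, 10/7, -1/7, 0]
R3 ← R3 + (4/11)·R2: [0, 0, -18/11, -3/11, -14/11]
R4 ← R4 + (7/11)·R2: [0, 0, 18/11, 3/11, 14/11]
R5 ← R5 + (2/11)·R2: [0, 0, -42/11, -18/11, -29/11]
R6 ← R6 + (13/22)·R2: [0, 0, 12/11, -9/11, 13/11]
R4 ← R4 + R3: [0, 0, 0, 0, 0]
R5 ← R5 − (7/3)·R3: [0, 0, 0, -1, 1/3]
R6 ← R6 + (2/3)·R3: [0, 0, 0, -1, 1/3]
Swap R4 ↔ R5
R6 ← R6 − R4: [0, 0, 0, 0, 0]
Echelon form has 4 nonzero rows, so rank(T) = 4.

4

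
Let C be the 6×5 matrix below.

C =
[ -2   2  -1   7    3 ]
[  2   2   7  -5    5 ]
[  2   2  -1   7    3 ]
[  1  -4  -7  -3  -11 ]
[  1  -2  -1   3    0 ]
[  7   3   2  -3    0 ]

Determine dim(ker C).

0

Row reduce to echelon form.
R2 ← R2 + R1: [0, 4, 6, 2, 8]
R3 ← R3 + R1: [0, 4, -2, 14, 6]
R4 ← R4 + (1/2)·R1: [0, -3, -15/2, 1/2, -19/2]
R5 ← R5 + (1/2)·R1: [0, -1, -3/2, 13/2, 3/2]
R6 ← R6 + (7/2)·R1: [0, 10, -3/2, 43/2, 21/2]
R3 ← R3 − R2: [0, 0, -8, 12, -2]
R4 ← R4 + (3/4)·R2: [0, 0, -3, 2, -7/2]
R5 ← R5 + (1/4)·R2: [0, 0, 0, 7, 7/2]
R6 ← R6 − (5/2)·R2: [0, 0, -33/2, 33/2, -19/2]
R4 ← R4 − (3/8)·R3: [0, 0, 0, -5/2, -11/4]
R6 ← R6 − (33/16)·R3: [0, 0, 0, -33/4, -43/8]
R5 ← R5 + (14/5)·R4: [0, 0, 0, 0, -21/5]
R6 ← R6 − (33/10)·R4: [0, 0, 0, 0, 37/10]
R6 ← R6 + (37/42)·R5: [0, 0, 0, 0, 0]
5 nonzero rows, so rank(C) = 5.
C has 5 columns; by rank–nullity, nullity = 5 − 5 = 0.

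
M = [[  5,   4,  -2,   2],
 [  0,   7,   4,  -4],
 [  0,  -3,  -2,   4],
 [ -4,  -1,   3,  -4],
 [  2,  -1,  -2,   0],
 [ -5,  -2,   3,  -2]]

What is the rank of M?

Row reduce to echelon form.
R4 ← R4 + (4/5)·R1: [0, 11/5, 7/5, -12/5]
R5 ← R5 − (2/5)·R1: [0, -13/5, -6/5, -4/5]
R6 ← R6 + R1: [0, 2, 1, 0]
R3 ← R3 + (3/7)·R2: [0, 0, -2/7, 16/7]
R4 ← R4 − (11/35)·R2: [0, 0, 1/7, -8/7]
R5 ← R5 + (13/35)·R2: [0, 0, 2/7, -16/7]
R6 ← R6 − (2/7)·R2: [0, 0, -1/7, 8/7]
R4 ← R4 + (1/2)·R3: [0, 0, 0, 0]
R5 ← R5 + R3: [0, 0, 0, 0]
R6 ← R6 − (1/2)·R3: [0, 0, 0, 0]
Echelon form has 3 nonzero rows, so rank(M) = 3.

3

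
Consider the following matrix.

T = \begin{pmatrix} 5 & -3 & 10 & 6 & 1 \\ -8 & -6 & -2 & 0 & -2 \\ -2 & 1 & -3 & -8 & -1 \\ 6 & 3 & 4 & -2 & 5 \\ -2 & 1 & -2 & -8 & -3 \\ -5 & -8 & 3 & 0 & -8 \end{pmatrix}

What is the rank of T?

5

Row reduce to echelon form.
R2 ← R2 + (8/5)·R1: [0, -54/5, 14, 48/5, -2/5]
R3 ← R3 + (2/5)·R1: [0, -1/5, 1, -28/5, -3/5]
R4 ← R4 − (6/5)·R1: [0, 33/5, -8, -46/5, 19/5]
R5 ← R5 + (2/5)·R1: [0, -1/5, 2, -28/5, -13/5]
R6 ← R6 + R1: [0, -11, 13, 6, -7]
R3 ← R3 − (1/54)·R2: [0, 0, 20/27, -52/9, -16/27]
R4 ← R4 + (11/18)·R2: [0, 0, 5/9, -10/3, 32/9]
R5 ← R5 − (1/54)·R2: [0, 0, 47/27, -52/9, -70/27]
R6 ← R6 − (55/54)·R2: [0, 0, -34/27, -34/9, -178/27]
R4 ← R4 − (3/4)·R3: [0, 0, 0, 1, 4]
R5 ← R5 − (47/20)·R3: [0, 0, 0, 39/5, -6/5]
R6 ← R6 + (17/10)·R3: [0, 0, 0, -68/5, -38/5]
R5 ← R5 − (39/5)·R4: [0, 0, 0, 0, -162/5]
R6 ← R6 + (68/5)·R4: [0, 0, 0, 0, 234/5]
R6 ← R6 + (13/9)·R5: [0, 0, 0, 0, 0]
Echelon form has 5 nonzero rows, so rank(T) = 5.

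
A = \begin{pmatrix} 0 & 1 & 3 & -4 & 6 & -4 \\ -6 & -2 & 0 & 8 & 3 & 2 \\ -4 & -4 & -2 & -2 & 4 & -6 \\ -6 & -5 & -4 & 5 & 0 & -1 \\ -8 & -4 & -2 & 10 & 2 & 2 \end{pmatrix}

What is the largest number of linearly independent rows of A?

Row reduce to echelon form.
Swap R1 ↔ R2
R3 ← R3 − (2/3)·R1: [0, -8/3, -2, -22/3, 2, -22/3]
R4 ← R4 − R1: [0, -3, -4, -3, -3, -3]
R5 ← R5 − (4/3)·R1: [0, -4/3, -2, -2/3, -2, -2/3]
R3 ← R3 + (8/3)·R2: [0, 0, 6, -18, 18, -18]
R4 ← R4 + (3)·R2: [0, 0, 5, -15, 15, -15]
R5 ← R5 + (4/3)·R2: [0, 0, 2, -6, 6, -6]
R4 ← R4 − (5/6)·R3: [0, 0, 0, 0, 0, 0]
R5 ← R5 − (1/3)·R3: [0, 0, 0, 0, 0, 0]
Echelon form has 3 nonzero rows, so rank(A) = 3.
The rank gives the maximum number of linearly independent rows: 3.

3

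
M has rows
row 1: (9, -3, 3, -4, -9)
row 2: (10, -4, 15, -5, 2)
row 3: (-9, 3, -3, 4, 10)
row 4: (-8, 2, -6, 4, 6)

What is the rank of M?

4

Row reduce to echelon form.
R2 ← R2 − (10/9)·R1: [0, -2/3, 35/3, -5/9, 12]
R3 ← R3 + R1: [0, 0, 0, 0, 1]
R4 ← R4 + (8/9)·R1: [0, -2/3, -10/3, 4/9, -2]
R4 ← R4 − R2: [0, 0, -15, 1, -14]
Swap R3 ↔ R4
Echelon form has 4 nonzero rows, so rank(M) = 4.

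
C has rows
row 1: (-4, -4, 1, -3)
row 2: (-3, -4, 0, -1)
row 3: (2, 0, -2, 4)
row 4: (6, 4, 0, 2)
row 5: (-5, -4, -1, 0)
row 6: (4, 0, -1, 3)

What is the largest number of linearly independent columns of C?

Row reduce to echelon form.
R2 ← R2 − (3/4)·R1: [0, -1, -3/4, 5/4]
R3 ← R3 + (1/2)·R1: [0, -2, -3/2, 5/2]
R4 ← R4 + (3/2)·R1: [0, -2, 3/2, -5/2]
R5 ← R5 − (5/4)·R1: [0, 1, -9/4, 15/4]
R6 ← R6 + R1: [0, -4, 0, 0]
R3 ← R3 − (2)·R2: [0, 0, 0, 0]
R4 ← R4 − (2)·R2: [0, 0, 3, -5]
R5 ← R5 + R2: [0, 0, -3, 5]
R6 ← R6 − (4)·R2: [0, 0, 3, -5]
Swap R3 ↔ R4
R5 ← R5 + R3: [0, 0, 0, 0]
R6 ← R6 − R3: [0, 0, 0, 0]
Echelon form has 3 nonzero rows, so rank(C) = 3.
The rank gives the maximum number of linearly independent columns: 3.

3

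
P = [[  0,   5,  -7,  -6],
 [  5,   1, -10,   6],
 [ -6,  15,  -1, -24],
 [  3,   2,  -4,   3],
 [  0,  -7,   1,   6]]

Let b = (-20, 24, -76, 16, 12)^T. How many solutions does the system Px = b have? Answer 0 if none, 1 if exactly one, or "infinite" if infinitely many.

infinite

Row reduce the augmented matrix [P | b].
Swap R1 ↔ R2
R3 ← R3 + (6/5)·R1: [0, 81/5, -13, -84/5, -236/5]
R4 ← R4 − (3/5)·R1: [0, 7/5, 2, -3/5, 8/5]
R3 ← R3 − (81/25)·R2: [0, 0, 242/25, 66/25, 88/5]
R4 ← R4 − (7/25)·R2: [0, 0, 99/25, 27/25, 36/5]
R5 ← R5 + (7/5)·R2: [0, 0, -44/5, -12/5, -16]
R4 ← R4 − (9/22)·R3: [0, 0, 0, 0, 0]
R5 ← R5 + (10/11)·R3: [0, 0, 0, 0, 0]
The echelon form has 3 nonzero rows, and every pivot lies in the first 4 columns, so rank(P) = rank([P|b]) = 3.
The system is consistent.
rank = 3 < 4 unknowns, so there are infinitely many solutions.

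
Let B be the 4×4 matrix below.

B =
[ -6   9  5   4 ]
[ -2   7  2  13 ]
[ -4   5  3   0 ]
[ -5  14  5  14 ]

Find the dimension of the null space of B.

0

Row reduce to echelon form.
R2 ← R2 − (1/3)·R1: [0, 4, 1/3, 35/3]
R3 ← R3 − (2/3)·R1: [0, -1, -1/3, -8/3]
R4 ← R4 − (5/6)·R1: [0, 13/2, 5/6, 32/3]
R3 ← R3 + (1/4)·R2: [0, 0, -1/4, 1/4]
R4 ← R4 − (13/8)·R2: [0, 0, 7/24, -199/24]
R4 ← R4 + (7/6)·R3: [0, 0, 0, -8]
4 nonzero rows, so rank(B) = 4.
B has 4 columns; by rank–nullity, nullity = 4 − 4 = 0.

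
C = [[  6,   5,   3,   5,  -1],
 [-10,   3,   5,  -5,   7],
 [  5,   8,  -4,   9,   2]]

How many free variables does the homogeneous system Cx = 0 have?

Row reduce to echelon form.
R2 ← R2 + (5/3)·R1: [0, 34/3, 10, 10/3, 16/3]
R3 ← R3 − (5/6)·R1: [0, 23/6, -13/2, 29/6, 17/6]
R3 ← R3 − (23/68)·R2: [0, 0, -168/17, 63/17, 35/34]
3 nonzero rows, so rank(C) = 3.
C has 5 columns; by rank–nullity, nullity = 5 − 3 = 2.

2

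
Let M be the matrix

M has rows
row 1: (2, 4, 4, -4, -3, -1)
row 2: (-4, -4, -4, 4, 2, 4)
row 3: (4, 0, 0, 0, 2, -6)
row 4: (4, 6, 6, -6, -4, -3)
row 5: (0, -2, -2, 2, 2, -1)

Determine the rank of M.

2

Row reduce to echelon form.
R2 ← R2 + (2)·R1: [0, 4, 4, -4, -4, 2]
R3 ← R3 − (2)·R1: [0, -8, -8, 8, 8, -4]
R4 ← R4 − (2)·R1: [0, -2, -2, 2, 2, -1]
R3 ← R3 + (2)·R2: [0, 0, 0, 0, 0, 0]
R4 ← R4 + (1/2)·R2: [0, 0, 0, 0, 0, 0]
R5 ← R5 + (1/2)·R2: [0, 0, 0, 0, 0, 0]
Echelon form has 2 nonzero rows, so rank(M) = 2.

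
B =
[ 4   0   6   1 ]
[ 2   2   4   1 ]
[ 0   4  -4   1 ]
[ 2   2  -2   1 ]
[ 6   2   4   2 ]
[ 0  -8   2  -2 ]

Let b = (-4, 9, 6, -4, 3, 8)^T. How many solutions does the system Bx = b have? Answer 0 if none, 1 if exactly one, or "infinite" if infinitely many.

0

Row reduce the augmented matrix [B | b].
R2 ← R2 − (1/2)·R1: [0, 2, 1, 1/2, 11]
R4 ← R4 − (1/2)·R1: [0, 2, -5, 1/2, -2]
R5 ← R5 − (3/2)·R1: [0, 2, -5, 1/2, 9]
R3 ← R3 − (2)·R2: [0, 0, -6, 0, -16]
R4 ← R4 − R2: [0, 0, -6, 0, -13]
R5 ← R5 − R2: [0, 0, -6, 0, -2]
R6 ← R6 + (4)·R2: [0, 0, 6, 0, 52]
R4 ← R4 − R3: [0, 0, 0, 0, 3]
R5 ← R5 − R3: [0, 0, 0, 0, 14]
R6 ← R6 + R3: [0, 0, 0, 0, 36]
R5 ← R5 − (14/3)·R4: [0, 0, 0, 0, 0]
R6 ← R6 − (12)·R4: [0, 0, 0, 0, 0]
The echelon form has 4 nonzero rows; the last pivot sits in the augmented column, so rank(B) = 3 but rank([B|b]) = 4.
Since the ranks differ, the system is inconsistent.
It has no solutions.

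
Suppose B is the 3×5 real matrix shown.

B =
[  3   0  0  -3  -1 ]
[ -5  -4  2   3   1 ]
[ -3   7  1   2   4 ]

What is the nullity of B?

2

Row reduce to echelon form.
R2 ← R2 + (5/3)·R1: [0, -4, 2, -2, -2/3]
R3 ← R3 + R1: [0, 7, 1, -1, 3]
R3 ← R3 + (7/4)·R2: [0, 0, 9/2, -9/2, 11/6]
3 nonzero rows, so rank(B) = 3.
B has 5 columns; by rank–nullity, nullity = 5 − 3 = 2.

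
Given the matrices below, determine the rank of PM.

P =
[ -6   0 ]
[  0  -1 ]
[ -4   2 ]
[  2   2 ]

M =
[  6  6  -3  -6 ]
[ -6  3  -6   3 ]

First compute PM:
[[-36, -36,  18,  36],
 [  6,  -3,   6,  -3],
 [-36, -18,   0,  30],
 [  0,  18, -18,  -6]]
Now row reduce the product.
R2 ← R2 + (1/6)·R1: [0, -9, 9, 3]
R3 ← R3 − R1: [0, 18, -18, -6]
R3 ← R3 + (2)·R2: [0, 0, 0, 0]
R4 ← R4 + (2)·R2: [0, 0, 0, 0]
2 nonzero rows, so rank(PM) = 2.

2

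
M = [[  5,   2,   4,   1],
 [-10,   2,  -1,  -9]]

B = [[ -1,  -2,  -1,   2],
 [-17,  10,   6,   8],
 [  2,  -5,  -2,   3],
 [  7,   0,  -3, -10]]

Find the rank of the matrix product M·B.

2

First compute MB:
[[-24, -10,  -4,  28],
 [-89,  45,  51,  83]]
Now row reduce the product.
R2 ← R2 − (89/24)·R1: [0, 985/12, 395/6, -125/6]
2 nonzero rows, so rank(MB) = 2.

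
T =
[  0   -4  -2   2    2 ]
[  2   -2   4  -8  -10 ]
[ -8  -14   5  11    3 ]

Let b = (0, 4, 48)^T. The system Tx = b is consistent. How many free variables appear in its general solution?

Row reduce the augmented matrix [T | b].
Swap R1 ↔ R2
R3 ← R3 + (4)·R1: [0, -22, 21, -21, -37, 64]
R3 ← R3 − (11/2)·R2: [0, 0, 32, -32, -48, 64]
The echelon form has 3 nonzero rows, and every pivot lies in the first 5 columns, so rank(T) = rank([T|b]) = 3.
The system is consistent.
Free variables = (unknowns) − (rank) = 5 − 3 = 2.

2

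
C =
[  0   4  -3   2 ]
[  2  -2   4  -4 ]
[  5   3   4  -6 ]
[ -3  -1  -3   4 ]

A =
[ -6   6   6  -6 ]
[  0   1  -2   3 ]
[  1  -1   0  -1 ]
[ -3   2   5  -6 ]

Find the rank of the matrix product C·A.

First compute CA:
[[ -9,  11,   2,   3],
 [  4,  -2,  -4,   2],
 [ -8,  17,  -6,  11],
 [  3,  -8,   4,  -6]]
Now row reduce the product.
R2 ← R2 + (4/9)·R1: [0, 26/9, -28/9, 10/3]
R3 ← R3 − (8/9)·R1: [0, 65/9, -70/9, 25/3]
R4 ← R4 + (1/3)·R1: [0, -13/3, 14/3, -5]
R3 ← R3 − (5/2)·R2: [0, 0, 0, 0]
R4 ← R4 + (3/2)·R2: [0, 0, 0, 0]
2 nonzero rows, so rank(CA) = 2.

2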